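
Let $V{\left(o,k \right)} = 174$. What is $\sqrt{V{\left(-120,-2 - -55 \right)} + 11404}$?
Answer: $\sqrt{11578} \approx 107.6$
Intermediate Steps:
$\sqrt{V{\left(-120,-2 - -55 \right)} + 11404} = \sqrt{174 + 11404} = \sqrt{11578}$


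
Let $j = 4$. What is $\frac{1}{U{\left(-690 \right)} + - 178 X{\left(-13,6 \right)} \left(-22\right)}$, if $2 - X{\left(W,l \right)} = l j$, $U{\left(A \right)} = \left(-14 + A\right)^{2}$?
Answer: $\frac{1}{409464} \approx 2.4422 \cdot 10^{-6}$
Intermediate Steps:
$X{\left(W,l \right)} = 2 - 4 l$ ($X{\left(W,l \right)} = 2 - l 4 = 2 - 4 l$)
$\frac{1}{U{\left(-690 \right)} + - 178 X{\left(-13,6 \right)} \left(-22\right)} = \frac{1}{\left(-14 - 690\right)^{2} + - 178 \left(2 - 24\right) \left(-22\right)} = \frac{1}{\left(-704\right)^{2} + - 178 \left(2 - 24\right) \left(-22\right)} = \frac{1}{495616 + \left(-178\right) \left(-22\right) \left(-22\right)} = \frac{1}{495616 + 3916 \left(-22\right)} = \frac{1}{495616 - 86152} = \frac{1}{409464}$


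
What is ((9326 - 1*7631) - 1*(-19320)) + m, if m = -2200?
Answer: 18815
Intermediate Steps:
((9326 - 1*7631) - 1*(-19320)) + m = ((9326 - 1*7631) - 1*(-19320)) - 2200 = ((9326 - 7631) + 19320) - 2200 = (1695 + 19320) - 2200 = 21015 - 2200 = 18815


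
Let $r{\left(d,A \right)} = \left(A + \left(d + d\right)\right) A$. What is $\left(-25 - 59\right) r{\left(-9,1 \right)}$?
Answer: $1428$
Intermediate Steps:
$r{\left(d,A \right)} = A \left(A + 2 d\right)$ ($r{\left(d,A \right)} = \left(A + 2 d\right) A = A \left(A + 2 d\right)$)
$\left(-25 - 59\right) r{\left(-9,1 \right)} = \left(-25 - 59\right) 1 \left(1 + 2 \left(-9\right)\right) = - 84 \cdot 1 \left(1 - 18\right) = - 84 \cdot 1 \left(-17\right) = \left(-84\right) \left(-17\right) = 1428$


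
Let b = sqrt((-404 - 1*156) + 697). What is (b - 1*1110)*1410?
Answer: -1565100 + 1410*sqrt(137) ≈ -1.5486e+6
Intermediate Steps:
b = sqrt(137) (b = sqrt((-404 - 156) + 697) = sqrt(-560 + 697) = sqrt(137) ≈ 11.705)
(b - 1*1110)*1410 = (sqrt(137) - 1*1110)*1410 = (sqrt(137) - 1110)*1410 = (-1110 + sqrt(137))*1410 = -1565100 + 1410*sqrt(137)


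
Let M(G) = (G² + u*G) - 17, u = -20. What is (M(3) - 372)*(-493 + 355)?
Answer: 60720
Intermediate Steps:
M(G) = -17 + G² - 20*G (M(G) = (G² - 20*G) - 17 = -17 + G² - 20*G)
(M(3) - 372)*(-493 + 355) = ((-17 + 3² - 20*3) - 372)*(-493 + 355) = ((-17 + 9 - 60) - 372)*(-138) = (-68 - 372)*(-138) = -440*(-138) = 60720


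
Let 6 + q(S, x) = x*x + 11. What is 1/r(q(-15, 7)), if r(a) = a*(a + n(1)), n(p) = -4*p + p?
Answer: 1/2754 ≈ 0.00036311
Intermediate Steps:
n(p) = -3*p
q(S, x) = 5 + x**2 (q(S, x) = -6 + (x*x + 11) = -6 + (x**2 + 11) = -6 + (11 + x**2) = 5 + x**2)
r(a) = a*(-3 + a) (r(a) = a*(a - 3*1) = a*(a - 3) = a*(-3 + a))
1/r(q(-15, 7)) = 1/((5 + 7**2)*(-3 + (5 + 7**2))) = 1/((5 + 49)*(-3 + (5 + 49))) = 1/(54*(-3 + 54)) = 1/(54*51) = 1/2754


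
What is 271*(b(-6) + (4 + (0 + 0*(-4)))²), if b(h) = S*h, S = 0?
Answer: 4336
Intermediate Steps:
b(h) = 0 (b(h) = 0*h = 0)
271*(b(-6) + (4 + (0 + 0*(-4)))²) = 271*(0 + (4 + (0 + 0*(-4)))²) = 271*(0 + (4 + (0 + 0))²) = 271*(0 + (4 + 0)²) = 271*(0 + 4²) = 271*(0 + 16) = 271*16 = 4336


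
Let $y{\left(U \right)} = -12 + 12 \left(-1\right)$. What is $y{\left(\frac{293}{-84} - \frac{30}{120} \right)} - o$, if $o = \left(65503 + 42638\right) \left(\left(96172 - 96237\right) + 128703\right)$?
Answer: $-13911041982$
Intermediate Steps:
$y{\left(U \right)} = -24$ ($y{\left(U \right)} = -12 - 12 = -24$)
$o = 13911041958$ ($o = 108141 \left(\left(96172 - 96237\right) + 128703\right) = 108141 \left(-65 + 128703\right) = 108141 \cdot 128638 = 13911041958$)
$y{\left(\frac{293}{-84} - \frac{30}{120} \right)} - o = -24 - 13911041958 = -13911041982$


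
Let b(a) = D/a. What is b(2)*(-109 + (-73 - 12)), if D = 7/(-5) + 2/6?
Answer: 1552/15 ≈ 103.47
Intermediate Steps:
D = -16/15 (D = 7*(-⅕) + 2*(⅙) = -7/5 + ⅓ = -16/15 ≈ -1.0667)
b(a) = -16/(15*a)
b(2)*(-109 + (-73 - 12)) = (-16/15/2)*(-109 + (-73 - 12)) = (-16/15*½)*(-109 - 85) = -8/15*(-194) = 1552/15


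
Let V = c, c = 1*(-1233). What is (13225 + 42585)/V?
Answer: -55810/1233 ≈ -45.264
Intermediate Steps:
c = -1233
V = -1233
(13225 + 42585)/V = (13225 + 42585)/(-1233) = 55810*(-1/1233) = -55810/1233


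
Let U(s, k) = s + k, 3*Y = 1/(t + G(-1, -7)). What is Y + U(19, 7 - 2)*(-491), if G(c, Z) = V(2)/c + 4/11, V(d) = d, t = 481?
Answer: -186411085/15819 ≈ -11784.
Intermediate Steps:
G(c, Z) = 4/11 + 2/c (G(c, Z) = 2/c + 4/11 = 4/11 + 2/c)
Y = 11/15819 (Y = 1/(3*(481 + (4/11 + 2/(-1)))) = 1/(3*(481 + (4/11 + 2*(-1)))) = 1/(3*(481 + (4/11 - 2))) = 1/(3*(481 - 18/11)) = 1/(3*(5273/11)) = (1/3)*(11/5273) = 11/15819 ≈ 0.00069537)
U(s, k) = k + s
Y + U(19, 7 - 2)*(-491) = 11/15819 + ((7 - 2) + 19)*(-491) = 11/15819 + (5 + 19)*(-491) = 11/15819 + 24*(-491) = 11/15819 - 11784 = -186411085/15819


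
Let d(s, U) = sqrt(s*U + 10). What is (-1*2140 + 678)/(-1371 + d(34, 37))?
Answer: 2004402/1878373 + 2924*sqrt(317)/1878373 ≈ 1.0948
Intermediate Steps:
d(s, U) = sqrt(10 + U*s) (d(s, U) = sqrt(U*s + 10) = sqrt(10 + U*s))
(-1*2140 + 678)/(-1371 + d(34, 37)) = (-1*2140 + 678)/(-1371 + sqrt(10 + 37*34)) = (-2140 + 678)/(-1371 + sqrt(10 + 1258)) = -1462/(-1371 + sqrt(1268)) = -1462/(-1371 + 2*sqrt(317))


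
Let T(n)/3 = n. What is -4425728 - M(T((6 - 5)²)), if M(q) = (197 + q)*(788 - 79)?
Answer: -4567528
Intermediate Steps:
T(n) = 3*n
M(q) = 139673 + 709*q (M(q) = (197 + q)*709 = 139673 + 709*q)
-4425728 - M(T((6 - 5)²)) = -4425728 - (139673 + 709*(3*(6 - 5)²)) = -4425728 - (139673 + 709*(3*1²)) = -4425728 - (139673 + 709*(3*1)) = -4425728 - (139673 + 709*3) = -4425728 - (139673 + 2127) = -4425728 - 1*141800 = -4425728 - 141800 = -4567528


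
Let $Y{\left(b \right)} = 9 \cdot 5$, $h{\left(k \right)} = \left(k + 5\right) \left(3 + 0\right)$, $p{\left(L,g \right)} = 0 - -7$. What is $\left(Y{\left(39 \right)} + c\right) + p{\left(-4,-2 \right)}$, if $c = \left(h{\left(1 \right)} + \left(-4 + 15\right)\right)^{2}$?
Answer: $893$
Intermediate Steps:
$p{\left(L,g \right)} = 7$ ($p{\left(L,g \right)} = 0 + 7 = 7$)
$h{\left(k \right)} = 15 + 3 k$ ($h{\left(k \right)} = \left(5 + k\right) 3 = 15 + 3 k$)
$Y{\left(b \right)} = 45$
$c = 841$ ($c = \left(\left(15 + 3 \cdot 1\right) + \left(-4 + 15\right)\right)^{2} = \left(\left(15 + 3\right) + 11\right)^{2} = \left(18 + 11\right)^{2} = 29^{2} = 841$)
$\left(Y{\left(39 \right)} + c\right) + p{\left(-4,-2 \right)} = \left(45 + 841\right) + 7 = 886 + 7 = 893$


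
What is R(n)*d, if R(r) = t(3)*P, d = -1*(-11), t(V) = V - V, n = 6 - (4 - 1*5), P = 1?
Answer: 0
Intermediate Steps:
n = 7 (n = 6 - (4 - 5) = 6 - 1*(-1) = 6 + 1 = 7)
t(V) = 0
d = 11
R(r) = 0 (R(r) = 0*1 = 0)
R(n)*d = 0*11 = 0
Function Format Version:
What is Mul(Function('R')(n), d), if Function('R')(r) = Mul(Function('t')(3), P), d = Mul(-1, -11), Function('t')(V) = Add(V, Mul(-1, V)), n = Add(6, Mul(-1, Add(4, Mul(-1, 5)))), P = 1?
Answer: 0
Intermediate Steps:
n = 7 (n = Add(6, Mul(-1, Add(4, -5))) = Add(6, Mul(-1, -1)) = Add(6, 1) = 7)
Function('t')(V) = 0
d = 11
Function('R')(r) = 0 (Function('R')(r) = Mul(0, 1) = 0)
Mul(Function('R')(n), d) = Mul(0, 11) = 0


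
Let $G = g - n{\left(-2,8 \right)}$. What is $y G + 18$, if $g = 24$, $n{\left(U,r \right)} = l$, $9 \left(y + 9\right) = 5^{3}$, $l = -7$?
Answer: $\frac{1526}{9} \approx 169.56$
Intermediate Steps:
$y = \frac{44}{9}$ ($y = -9 + \frac{5^{3}}{9} = -9 + \frac{1}{9} \cdot 125 = -9 + \frac{125}{9} = \frac{44}{9} \approx 4.8889$)
$n{\left(U,r \right)} = -7$
$G = 31$ ($G = 24 - -7 = 24 + 7 = 31$)
$y G + 18 = \frac{44}{9} \cdot 31 + 18 = \frac{1364}{9} + 18 = \frac{1526}{9}$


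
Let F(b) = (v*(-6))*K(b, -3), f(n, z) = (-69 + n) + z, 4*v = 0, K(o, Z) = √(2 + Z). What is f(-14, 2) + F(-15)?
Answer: -81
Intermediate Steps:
v = 0 (v = (¼)*0 = 0)
f(n, z) = -69 + n + z
F(b) = 0 (F(b) = (0*(-6))*√(2 - 3) = 0*√(-1) = 0*I = 0)
f(-14, 2) + F(-15) = (-69 - 14 + 2) + 0 = -81 + 0 = -81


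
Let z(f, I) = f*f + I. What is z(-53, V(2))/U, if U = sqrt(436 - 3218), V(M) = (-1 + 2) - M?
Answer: -108*I*sqrt(2782)/107 ≈ -53.238*I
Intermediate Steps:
V(M) = 1 - M
z(f, I) = I + f**2 (z(f, I) = f**2 + I = I + f**2)
U = I*sqrt(2782) (U = sqrt(-2782) = I*sqrt(2782) ≈ 52.745*I)
z(-53, V(2))/U = ((1 - 1*2) + (-53)**2)/((I*sqrt(2782))) = ((1 - 2) + 2809)*(-I*sqrt(2782)/2782) = (-1 + 2809)*(-I*sqrt(2782)/2782) = 2808*(-I*sqrt(2782)/2782) = -108*I*sqrt(2782)/107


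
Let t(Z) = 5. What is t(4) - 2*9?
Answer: -13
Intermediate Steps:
t(4) - 2*9 = 5 - 2*9 = 5 - 18 = -13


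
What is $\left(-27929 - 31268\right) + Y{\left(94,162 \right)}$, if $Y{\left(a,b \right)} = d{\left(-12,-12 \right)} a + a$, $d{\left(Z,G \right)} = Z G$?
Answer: $-45567$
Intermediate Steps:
$d{\left(Z,G \right)} = G Z$
$Y{\left(a,b \right)} = 145 a$ ($Y{\left(a,b \right)} = \left(-12\right) \left(-12\right) a + a = 144 a + a = 145 a$)
$\left(-27929 - 31268\right) + Y{\left(94,162 \right)} = \left(-27929 - 31268\right) + 145 \cdot 94 = -59197 + 13630 = -45567$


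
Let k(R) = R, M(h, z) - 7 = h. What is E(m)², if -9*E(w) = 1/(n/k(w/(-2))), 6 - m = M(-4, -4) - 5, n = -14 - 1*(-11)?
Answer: 16/729 ≈ 0.021948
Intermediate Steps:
M(h, z) = 7 + h
n = -3 (n = -14 + 11 = -3)
m = 8 (m = 6 - ((7 - 4) - 5) = 6 - (3 - 5) = 6 - 1*(-2) = 6 + 2 = 8)
E(w) = -w/54 (E(w) = -w/6/9 = -w/54)
E(m)² = (-1/54*8)² = (-4/27)² = 16/729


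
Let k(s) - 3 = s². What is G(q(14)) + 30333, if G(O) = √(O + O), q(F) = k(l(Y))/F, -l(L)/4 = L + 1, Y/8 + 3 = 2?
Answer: 30333 + √5509/7 ≈ 30344.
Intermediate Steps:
Y = -8 (Y = -24 + 8*2 = -24 + 16 = -8)
l(L) = -4 - 4*L (l(L) = -4*(L + 1) = -4*(1 + L) = -4 - 4*L)
k(s) = 3 + s²
q(F) = 787/F (q(F) = (3 + (-4 - 4*(-8))²)/F = (3 + (-4 + 32)²)/F = (3 + 28²)/F = (3 + 784)/F = 787/F)
G(O) = √2*√O (G(O) = √(2*O) = √2*√O)
G(q(14)) + 30333 = √2*√(787/14) + 30333 = √2*(√11018/14) + 30333 = √5509/7 + 30333 = 30333 + √5509/7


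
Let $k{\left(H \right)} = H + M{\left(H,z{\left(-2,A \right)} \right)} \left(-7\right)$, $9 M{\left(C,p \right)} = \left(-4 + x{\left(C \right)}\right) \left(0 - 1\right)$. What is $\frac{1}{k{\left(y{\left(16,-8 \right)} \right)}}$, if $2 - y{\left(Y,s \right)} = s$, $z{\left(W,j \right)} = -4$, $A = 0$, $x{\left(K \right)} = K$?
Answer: $\frac{3}{44} \approx 0.068182$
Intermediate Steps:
$y{\left(Y,s \right)} = 2 - s$
$M{\left(C,p \right)} = \frac{4}{9} - \frac{C}{9}$ ($M{\left(C,p \right)} = \frac{\left(-4 + C\right) \left(0 - 1\right)}{9} = \frac{\left(-4 + C\right) \left(-1\right)}{9} = \frac{4 - C}{9} = \frac{4}{9} - \frac{C}{9}$)
$k{\left(H \right)} = - \frac{28}{9} + \frac{16 H}{9}$ ($k{\left(H \right)} = H + \left(\frac{4}{9} - \frac{H}{9}\right) \left(-7\right) = H + \left(- \frac{28}{9} + \frac{7 H}{9}\right) = - \frac{28}{9} + \frac{16 H}{9}$)
$\frac{1}{k{\left(y{\left(16,-8 \right)} \right)}} = \frac{1}{- \frac{28}{9} + \frac{16 \left(2 - -8\right)}{9}} = \frac{1}{- \frac{28}{9} + \frac{16 \left(2 + 8\right)}{9}} = \frac{1}{- \frac{28}{9} + \frac{16}{9} \cdot 10} = \frac{1}{- \frac{28}{9} + \frac{160}{9}} = \frac{1}{\frac{44}{3}} = \frac{3}{44}$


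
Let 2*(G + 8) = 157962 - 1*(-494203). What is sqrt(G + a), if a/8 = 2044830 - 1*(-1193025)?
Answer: sqrt(104915658)/2 ≈ 5121.4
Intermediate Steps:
a = 25902840 (a = 8*(2044830 - 1*(-1193025)) = 8*(2044830 + 1193025) = 8*3237855 = 25902840)
G = 652149/2 (G = -8 + (157962 - 1*(-494203))/2 = -8 + (157962 + 494203)/2 = -8 + (1/2)*652165 = -8 + 652165/2 = 652149/2 ≈ 3.2607e+5)
sqrt(G + a) = sqrt(652149/2 + 25902840) = sqrt(52457829/2) = sqrt(104915658)/2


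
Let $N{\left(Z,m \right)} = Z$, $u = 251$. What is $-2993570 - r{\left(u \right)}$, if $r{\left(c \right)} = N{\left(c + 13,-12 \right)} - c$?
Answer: $-2993583$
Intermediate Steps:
$r{\left(c \right)} = 13$ ($r{\left(c \right)} = \left(c + 13\right) - c = \left(13 + c\right) - c = 13$)
$-2993570 - r{\left(u \right)} = -2993570 - 13 = -2993583$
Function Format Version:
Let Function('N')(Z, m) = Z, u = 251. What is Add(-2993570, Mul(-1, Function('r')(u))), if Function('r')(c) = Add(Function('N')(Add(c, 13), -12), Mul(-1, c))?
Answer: -2993583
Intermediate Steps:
Function('r')(c) = 13 (Function('r')(c) = Add(Add(c, 13), Mul(-1, c)) = Add(Add(13, c), Mul(-1, c)) = 13)
Add(-2993570, Mul(-1, Function('r')(u))) = Add(-2993570, Mul(-1, 13)) = Add(-2993570, -13) = -2993583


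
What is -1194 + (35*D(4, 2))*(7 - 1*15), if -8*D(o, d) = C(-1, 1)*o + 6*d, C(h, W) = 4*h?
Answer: -1334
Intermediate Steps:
D(o, d) = o/2 - 3*d/4 (D(o, d) = -((4*(-1))*o + 6*d)/8 = -(-4*o + 6*d)/8 = o/2 - 3*d/4)
-1194 + (35*D(4, 2))*(7 - 1*15) = -1194 + (35*((½)*4 - ¾*2))*(7 - 1*15) = -1194 + (35*(2 - 3/2))*(7 - 15) = -1194 + (35*(½))*(-8) = -1194 + (35/2)*(-8) = -1194 - 140 = -1334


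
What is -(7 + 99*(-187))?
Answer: 18506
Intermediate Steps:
-(7 + 99*(-187)) = -(7 - 18513) = -1*(-18506) = 18506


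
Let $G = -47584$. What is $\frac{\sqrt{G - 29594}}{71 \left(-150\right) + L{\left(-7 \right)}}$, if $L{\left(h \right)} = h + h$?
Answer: $- \frac{i \sqrt{77178}}{10664} \approx - 0.026051 i$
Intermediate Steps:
$L{\left(h \right)} = 2 h$
$\frac{\sqrt{G - 29594}}{71 \left(-150\right) + L{\left(-7 \right)}} = \frac{\sqrt{-47584 - 29594}}{71 \left(-150\right) + 2 \left(-7\right)} = \frac{\sqrt{-77178}}{-10650 - 14} = \frac{i \sqrt{77178}}{-10664} = i \sqrt{77178} \left(- \frac{1}{10664}\right) = - \frac{i \sqrt{77178}}{10664}$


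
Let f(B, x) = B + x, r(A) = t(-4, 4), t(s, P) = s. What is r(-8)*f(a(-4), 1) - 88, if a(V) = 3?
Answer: -104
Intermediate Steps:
r(A) = -4
r(-8)*f(a(-4), 1) - 88 = -4*(3 + 1) - 88 = -4*4 - 88 = -16 - 88 = -104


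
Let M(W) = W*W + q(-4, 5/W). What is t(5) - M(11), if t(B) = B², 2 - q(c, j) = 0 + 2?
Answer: -96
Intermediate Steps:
q(c, j) = 0 (q(c, j) = 2 - (0 + 2) = 2 - 1*2 = 2 - 2 = 0)
M(W) = W² (M(W) = W*W + 0 = W² + 0 = W²)
t(5) - M(11) = 5² - 1*11² = 25 - 1*121 = 25 - 121 = -96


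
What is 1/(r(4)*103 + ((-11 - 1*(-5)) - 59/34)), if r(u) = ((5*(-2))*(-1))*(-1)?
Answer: -34/35283 ≈ -0.00096364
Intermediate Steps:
r(u) = -10 (r(u) = -10*(-1)*(-1) = 10*(-1) = -10)
1/(r(4)*103 + ((-11 - 1*(-5)) - 59/34)) = 1/(-10*103 + ((-11 - 1*(-5)) - 59/34)) = 1/(-1030 + ((-11 + 5) - 59/34)) = 1/(-1030 + (-6 - 1*59/34)) = 1/(-1030 + (-6 - 59/34)) = 1/(-1030 - 263/34) = 1/(-35283/34) = -34/35283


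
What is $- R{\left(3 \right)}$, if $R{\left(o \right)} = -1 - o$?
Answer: $4$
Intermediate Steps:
$- R{\left(3 \right)} = - (-1 - 3) = \left(-1\right) \left(-4\right) = 4$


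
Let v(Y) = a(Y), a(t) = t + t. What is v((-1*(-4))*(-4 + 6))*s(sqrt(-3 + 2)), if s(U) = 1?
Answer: 16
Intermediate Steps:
a(t) = 2*t
v(Y) = 2*Y
v((-1*(-4))*(-4 + 6))*s(sqrt(-3 + 2)) = (2*((-1*(-4))*(-4 + 6)))*1 = (2*(4*2))*1 = (2*8)*1 = 16*1 = 16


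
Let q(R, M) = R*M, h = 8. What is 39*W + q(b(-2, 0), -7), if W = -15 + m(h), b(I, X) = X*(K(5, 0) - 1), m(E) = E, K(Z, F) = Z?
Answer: -273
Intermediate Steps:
b(I, X) = 4*X (b(I, X) = X*(5 - 1) = X*4 = 4*X)
W = -7 (W = -15 + 8 = -7)
q(R, M) = M*R
39*W + q(b(-2, 0), -7) = 39*(-7) - 28*0 = -273 - 7*0 = -273 + 0 = -273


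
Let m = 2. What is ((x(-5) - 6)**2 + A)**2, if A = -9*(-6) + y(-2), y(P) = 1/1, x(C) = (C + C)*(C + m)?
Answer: 398161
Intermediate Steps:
x(C) = 2*C*(2 + C) (x(C) = (C + C)*(C + 2) = (2*C)*(2 + C) = 2*C*(2 + C))
y(P) = 1
A = 55 (A = -9*(-6) + 1 = 54 + 1 = 55)
((x(-5) - 6)**2 + A)**2 = ((2*(-5)*(2 - 5) - 6)**2 + 55)**2 = ((2*(-5)*(-3) - 6)**2 + 55)**2 = ((30 - 6)**2 + 55)**2 = (24**2 + 55)**2 = (576 + 55)**2 = 631**2 = 398161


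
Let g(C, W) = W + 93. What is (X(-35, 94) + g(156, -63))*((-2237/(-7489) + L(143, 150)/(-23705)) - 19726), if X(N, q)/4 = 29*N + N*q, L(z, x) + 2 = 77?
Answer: 12039326282571480/35505349 ≈ 3.3908e+8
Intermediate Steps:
L(z, x) = 75 (L(z, x) = -2 + 77 = 75)
g(C, W) = 93 + W
X(N, q) = 116*N + 4*N*q (X(N, q) = 4*(29*N + N*q) = 116*N + 4*N*q)
(X(-35, 94) + g(156, -63))*((-2237/(-7489) + L(143, 150)/(-23705)) - 19726) = (4*(-35)*(29 + 94) + (93 - 63))*((-2237/(-7489) + 75/(-23705)) - 19726) = (4*(-35)*123 + 30)*((-2237*(-1/7489) + 75*(-1/23705)) - 19726) = (-17220 + 30)*((2237/7489 - 15/4741) - 19726) = -17190*(10493282/35505349 - 19726) = -17190*(-700368021092/35505349) = 12039326282571480/35505349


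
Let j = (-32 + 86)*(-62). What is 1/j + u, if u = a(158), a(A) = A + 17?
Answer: 585899/3348 ≈ 175.00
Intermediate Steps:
j = -3348 (j = 54*(-62) = -3348)
a(A) = 17 + A
u = 175 (u = 17 + 158 = 175)
1/j + u = 1/(-3348) + 175 = -1/3348 + 175 = 585899/3348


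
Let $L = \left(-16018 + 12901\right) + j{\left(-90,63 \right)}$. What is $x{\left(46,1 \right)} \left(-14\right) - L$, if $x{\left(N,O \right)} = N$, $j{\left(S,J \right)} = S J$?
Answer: $8143$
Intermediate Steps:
$j{\left(S,J \right)} = J S$
$L = -8787$ ($L = \left(-16018 + 12901\right) + 63 \left(-90\right) = -3117 - 5670 = -8787$)
$x{\left(46,1 \right)} \left(-14\right) - L = 46 \left(-14\right) - -8787 = -644 + 8787 = 8143$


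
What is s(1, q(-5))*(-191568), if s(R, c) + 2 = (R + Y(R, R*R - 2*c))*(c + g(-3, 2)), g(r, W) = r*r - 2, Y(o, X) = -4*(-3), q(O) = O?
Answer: -4597632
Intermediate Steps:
Y(o, X) = 12
g(r, W) = -2 + r² (g(r, W) = r² - 2 = -2 + r²)
s(R, c) = -2 + (7 + c)*(12 + R) (s(R, c) = -2 + (R + 12)*(c + (-2 + (-3)²)) = -2 + (12 + R)*(c + (-2 + 9)) = -2 + (12 + R)*(c + 7) = -2 + (12 + R)*(7 + c) = -2 + (7 + c)*(12 + R))
s(1, q(-5))*(-191568) = (82 + 7*1 + 12*(-5) + 1*(-5))*(-191568) = (82 + 7 - 60 - 5)*(-191568) = 24*(-191568) = -4597632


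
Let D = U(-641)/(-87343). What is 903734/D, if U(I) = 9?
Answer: -78934838762/9 ≈ -8.7705e+9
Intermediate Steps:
D = -9/87343 (D = 9/(-87343) = 9*(-1/87343) = -9/87343 ≈ -0.00010304)
903734/D = 903734/(-9/87343) = 903734*(-87343/9) = -78934838762/9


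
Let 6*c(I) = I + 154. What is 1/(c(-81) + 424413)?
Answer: 6/2546551 ≈ 2.3561e-6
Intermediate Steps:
c(I) = 77/3 + I/6 (c(I) = (I + 154)/6 = (154 + I)/6 = 77/3 + I/6)
1/(c(-81) + 424413) = 1/((77/3 + (⅙)*(-81)) + 424413) = 1/((77/3 - 27/2) + 424413) = 1/(73/6 + 424413) = 1/(2546551/6) = 6/2546551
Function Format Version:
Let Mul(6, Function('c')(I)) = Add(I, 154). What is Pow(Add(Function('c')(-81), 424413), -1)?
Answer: Rational(6, 2546551) ≈ 2.3561e-6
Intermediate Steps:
Function('c')(I) = Add(Rational(77, 3), Mul(Rational(1, 6), I)) (Function('c')(I) = Mul(Rational(1, 6), Add(I, 154)) = Mul(Rational(1, 6), Add(154, I)) = Add(Rational(77, 3), Mul(Rational(1, 6), I)))
Pow(Add(Function('c')(-81), 424413), -1) = Pow(Add(Add(Rational(77, 3), Mul(Rational(1, 6), -81)), 424413), -1) = Pow(Add(Add(Rational(77, 3), Rational(-27, 2)), 424413), -1) = Pow(Add(Rational(73, 6), 424413), -1) = Pow(Rational(2546551, 6), -1) = Rational(6, 2546551)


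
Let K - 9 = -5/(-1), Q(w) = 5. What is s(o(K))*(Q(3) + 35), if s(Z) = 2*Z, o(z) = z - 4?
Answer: 800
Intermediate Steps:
K = 14 (K = 9 - 5/(-1) = 9 - 5*(-1) = 9 + 5 = 14)
o(z) = -4 + z
s(o(K))*(Q(3) + 35) = (2*(-4 + 14))*(5 + 35) = (2*10)*40 = 20*40 = 800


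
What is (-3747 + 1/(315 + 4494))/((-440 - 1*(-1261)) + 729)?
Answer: -9009661/3726975 ≈ -2.4174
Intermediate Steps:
(-3747 + 1/(315 + 4494))/((-440 - 1*(-1261)) + 729) = (-3747 + 1/4809)/((-440 + 1261) + 729) = (-3747 + 1/4809)/(821 + 729) = -18019322/4809/1550 = -18019322/4809*1/1550 = -9009661/3726975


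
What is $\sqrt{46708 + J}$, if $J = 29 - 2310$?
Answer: $\sqrt{44427} \approx 210.78$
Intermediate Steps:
$J = -2281$ ($J = 29 - 2310 = -2281$)
$\sqrt{46708 + J} = \sqrt{46708 - 2281} = \sqrt{44427}$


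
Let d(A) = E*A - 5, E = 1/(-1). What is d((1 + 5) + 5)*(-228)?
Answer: 3648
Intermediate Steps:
E = -1 (E = 1*(-1) = -1)
d(A) = -5 - A (d(A) = -A - 5 = -5 - A)
d((1 + 5) + 5)*(-228) = (-5 - ((1 + 5) + 5))*(-228) = (-5 - (6 + 5))*(-228) = (-5 - 1*11)*(-228) = (-5 - 11)*(-228) = -16*(-228) = 3648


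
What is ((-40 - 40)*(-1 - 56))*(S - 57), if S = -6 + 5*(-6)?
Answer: -424080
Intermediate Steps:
S = -36 (S = -6 - 30 = -36)
((-40 - 40)*(-1 - 56))*(S - 57) = ((-40 - 40)*(-1 - 56))*(-36 - 57) = -80*(-57)*(-93) = 4560*(-93) = -424080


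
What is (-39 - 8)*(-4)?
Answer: 188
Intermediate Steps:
(-39 - 8)*(-4) = -47*(-4) = 188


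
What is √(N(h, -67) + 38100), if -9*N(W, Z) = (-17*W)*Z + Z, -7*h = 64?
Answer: √17315655/21 ≈ 198.15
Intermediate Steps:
h = -64/7 (h = -⅐*64 = -64/7 ≈ -9.1429)
N(W, Z) = -Z/9 + 17*W*Z/9 (N(W, Z) = -((-17*W)*Z + Z)/9 = -(-17*W*Z + Z)/9 = -(Z - 17*W*Z)/9 = -Z/9 + 17*W*Z/9)
√(N(h, -67) + 38100) = √((⅑)*(-67)*(-1 + 17*(-64/7)) + 38100) = √((⅑)*(-67)*(-1 - 1088/7) + 38100) = √((⅑)*(-67)*(-1095/7) + 38100) = √(24455/21 + 38100) = √(824555/21) = √17315655/21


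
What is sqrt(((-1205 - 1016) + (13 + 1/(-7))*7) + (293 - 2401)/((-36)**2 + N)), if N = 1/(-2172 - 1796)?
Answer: 3*I*sqrt(6266506031301243)/5142527 ≈ 46.18*I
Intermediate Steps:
N = -1/3968 (N = 1/(-3968) = -1/3968 ≈ -0.00025202)
sqrt(((-1205 - 1016) + (13 + 1/(-7))*7) + (293 - 2401)/((-36)**2 + N)) = sqrt(((-1205 - 1016) + (13 + 1/(-7))*7) + (293 - 2401)/((-36)**2 - 1/3968)) = sqrt((-2221 + (13 - 1/7)*7) - 2108/(1296 - 1/3968)) = sqrt((-2221 + (90/7)*7) - 2108/5142527/3968) = sqrt((-2221 + 90) - 2108*3968/5142527) = sqrt(-2131 - 8364544/5142527) = sqrt(-10967089581/5142527) = 3*I*sqrt(6266506031301243)/5142527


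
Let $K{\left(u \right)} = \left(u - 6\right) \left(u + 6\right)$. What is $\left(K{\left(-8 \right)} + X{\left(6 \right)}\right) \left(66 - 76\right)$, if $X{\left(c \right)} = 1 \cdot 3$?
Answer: $-310$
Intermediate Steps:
$X{\left(c \right)} = 3$
$K{\left(u \right)} = \left(-6 + u\right) \left(6 + u\right)$
$\left(K{\left(-8 \right)} + X{\left(6 \right)}\right) \left(66 - 76\right) = \left(\left(-36 + \left(-8\right)^{2}\right) + 3\right) \left(66 - 76\right) = \left(\left(-36 + 64\right) + 3\right) \left(-10\right) = \left(28 + 3\right) \left(-10\right) = 31 \left(-10\right) = -310$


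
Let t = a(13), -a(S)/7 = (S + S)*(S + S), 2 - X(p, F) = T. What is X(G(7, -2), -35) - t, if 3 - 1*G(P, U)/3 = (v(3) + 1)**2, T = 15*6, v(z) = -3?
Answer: 4644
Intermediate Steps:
T = 90
G(P, U) = -3 (G(P, U) = 9 - 3*(-3 + 1)**2 = 9 - 3*(-2)**2 = 9 - 3*4 = 9 - 12 = -3)
X(p, F) = -88 (X(p, F) = 2 - 1*90 = 2 - 90 = -88)
a(S) = -28*S**2 (a(S) = -7*(S + S)*(S + S) = -7*2*S*2*S = -28*S**2)
t = -4732 (t = -28*13**2 = -28*169 = -4732)
X(G(7, -2), -35) - t = -88 - 1*(-4732) = -88 + 4732 = 4644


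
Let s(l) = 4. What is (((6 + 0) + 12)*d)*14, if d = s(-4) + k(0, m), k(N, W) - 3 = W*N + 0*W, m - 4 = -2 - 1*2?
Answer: 1764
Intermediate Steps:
m = 0 (m = 4 + (-2 - 1*2) = 4 + (-2 - 2) = 4 - 4 = 0)
k(N, W) = 3 + N*W (k(N, W) = 3 + (W*N + 0*W) = 3 + (N*W + 0) = 3 + N*W)
d = 7 (d = 4 + (3 + 0*0) = 4 + (3 + 0) = 4 + 3 = 7)
(((6 + 0) + 12)*d)*14 = (((6 + 0) + 12)*7)*14 = ((6 + 12)*7)*14 = (18*7)*14 = 126*14 = 1764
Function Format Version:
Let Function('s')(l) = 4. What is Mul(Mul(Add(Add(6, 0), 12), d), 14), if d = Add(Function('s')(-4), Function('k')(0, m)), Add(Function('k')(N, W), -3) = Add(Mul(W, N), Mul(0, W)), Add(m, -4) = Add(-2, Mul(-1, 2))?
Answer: 1764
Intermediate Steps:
m = 0 (m = Add(4, Add(-2, Mul(-1, 2))) = Add(4, Add(-2, -2)) = Add(4, -4) = 0)
Function('k')(N, W) = Add(3, Mul(N, W)) (Function('k')(N, W) = Add(3, Add(Mul(W, N), Mul(0, W))) = Add(3, Add(Mul(N, W), 0)) = Add(3, Mul(N, W)))
d = 7 (d = Add(4, Add(3, Mul(0, 0))) = Add(4, Add(3, 0)) = Add(4, 3) = 7)
Mul(Mul(Add(Add(6, 0), 12), d), 14) = Mul(Mul(Add(Add(6, 0), 12), 7), 14) = Mul(Mul(Add(6, 12), 7), 14) = Mul(Mul(18, 7), 14) = Mul(126, 14) = 1764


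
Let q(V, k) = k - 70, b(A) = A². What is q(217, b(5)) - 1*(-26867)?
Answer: 26822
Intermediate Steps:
q(V, k) = -70 + k
q(217, b(5)) - 1*(-26867) = (-70 + 5²) - 1*(-26867) = (-70 + 25) + 26867 = -45 + 26867 = 26822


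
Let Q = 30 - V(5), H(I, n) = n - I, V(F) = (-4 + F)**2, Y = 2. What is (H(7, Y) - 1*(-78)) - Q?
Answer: 44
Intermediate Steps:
Q = 29 (Q = 30 - (-4 + 5)**2 = 30 - 1*1**2 = 30 - 1*1 = 30 - 1 = 29)
(H(7, Y) - 1*(-78)) - Q = ((2 - 1*7) - 1*(-78)) - 1*29 = ((2 - 7) + 78) - 29 = (-5 + 78) - 29 = 73 - 29 = 44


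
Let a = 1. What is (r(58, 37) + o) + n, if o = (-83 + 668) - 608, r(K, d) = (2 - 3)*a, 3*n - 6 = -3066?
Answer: -1044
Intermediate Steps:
n = -1020 (n = 2 + (⅓)*(-3066) = 2 - 1022 = -1020)
r(K, d) = -1 (r(K, d) = (2 - 3)*1 = -1*1 = -1)
o = -23 (o = 585 - 608 = -23)
(r(58, 37) + o) + n = (-1 - 23) - 1020 = -24 - 1020 = -1044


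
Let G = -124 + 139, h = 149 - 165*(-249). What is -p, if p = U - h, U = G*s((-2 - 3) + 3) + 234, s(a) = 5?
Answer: 40925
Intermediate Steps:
h = 41234 (h = 149 + 41085 = 41234)
G = 15
U = 309 (U = 15*5 + 234 = 75 + 234 = 309)
p = -40925 (p = 309 - 1*41234 = 309 - 41234 = -40925)
-p = -1*(-40925) = 40925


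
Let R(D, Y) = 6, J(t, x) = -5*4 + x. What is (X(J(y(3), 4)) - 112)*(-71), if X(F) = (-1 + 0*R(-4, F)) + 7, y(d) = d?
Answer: 7526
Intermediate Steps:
J(t, x) = -20 + x
X(F) = 6 (X(F) = (-1 + 0*6) + 7 = (-1 + 0) + 7 = -1 + 7 = 6)
(X(J(y(3), 4)) - 112)*(-71) = (6 - 112)*(-71) = -106*(-71) = 7526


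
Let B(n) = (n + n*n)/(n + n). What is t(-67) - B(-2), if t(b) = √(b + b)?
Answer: ½ + I*√134 ≈ 0.5 + 11.576*I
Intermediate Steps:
t(b) = √2*√b (t(b) = √(2*b) = √2*√b)
B(n) = (n + n²)/(2*n) (B(n) = (n + n²)/((2*n)) = (n + n²)*(1/(2*n)) = (n + n²)/(2*n))
t(-67) - B(-2) = √2*√(-67) - (½ + (½)*(-2)) = √2*(I*√67) - (½ - 1) = I*√134 - 1*(-½) = I*√134 + ½ = ½ + I*√134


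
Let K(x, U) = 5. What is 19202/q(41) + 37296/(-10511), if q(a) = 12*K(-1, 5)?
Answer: 99797231/315330 ≈ 316.48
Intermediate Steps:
q(a) = 60 (q(a) = 12*5 = 60)
19202/q(41) + 37296/(-10511) = 19202/60 + 37296/(-10511) = 19202*(1/60) + 37296*(-1/10511) = 9601/30 - 37296/10511 = 99797231/315330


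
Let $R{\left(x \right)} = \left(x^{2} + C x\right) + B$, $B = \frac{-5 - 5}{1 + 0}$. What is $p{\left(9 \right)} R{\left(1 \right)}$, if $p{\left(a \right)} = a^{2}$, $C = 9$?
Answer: $0$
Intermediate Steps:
$B = -10$ ($B = - \frac{10}{1} = \left(-10\right) 1 = -10$)
$R{\left(x \right)} = -10 + x^{2} + 9 x$ ($R{\left(x \right)} = \left(x^{2} + 9 x\right) - 10 = -10 + x^{2} + 9 x$)
$p{\left(9 \right)} R{\left(1 \right)} = 9^{2} \left(-10 + 1^{2} + 9 \cdot 1\right) = 81 \left(-10 + 1 + 9\right) = 81 \cdot 0 = 0$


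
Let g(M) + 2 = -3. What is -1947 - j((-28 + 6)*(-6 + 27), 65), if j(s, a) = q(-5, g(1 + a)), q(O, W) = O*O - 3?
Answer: -1969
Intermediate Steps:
g(M) = -5 (g(M) = -2 - 3 = -5)
q(O, W) = -3 + O² (q(O, W) = O² - 3 = -3 + O²)
j(s, a) = 22 (j(s, a) = -3 + (-5)² = -3 + 25 = 22)
-1947 - j((-28 + 6)*(-6 + 27), 65) = -1947 - 1*22 = -1947 - 22 = -1969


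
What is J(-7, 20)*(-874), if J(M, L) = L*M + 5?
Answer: 117990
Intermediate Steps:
J(M, L) = 5 + L*M
J(-7, 20)*(-874) = (5 + 20*(-7))*(-874) = (5 - 140)*(-874) = -135*(-874) = 117990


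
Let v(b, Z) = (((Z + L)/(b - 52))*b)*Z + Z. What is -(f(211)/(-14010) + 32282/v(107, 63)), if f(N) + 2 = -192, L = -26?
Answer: -2076996184/295239735 ≈ -7.0350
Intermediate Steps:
f(N) = -194 (f(N) = -2 - 192 = -194)
v(b, Z) = Z + Z*b*(-26 + Z)/(-52 + b) (v(b, Z) = (((Z - 26)/(b - 52))*b)*Z + Z = (((-26 + Z)/(-52 + b))*b)*Z + Z = (b*(-26 + Z)/(-52 + b))*Z + Z = Z*b*(-26 + Z)/(-52 + b) + Z = Z + Z*b*(-26 + Z)/(-52 + b))
-(f(211)/(-14010) + 32282/v(107, 63)) = -(-194/(-14010) + 32282/((63*(-52 - 25*107 + 63*107)/(-52 + 107)))) = -(-194*(-1/14010) + 32282/((63*(-52 - 2675 + 6741)/55))) = -(97/7005 + 32282/((63*(1/55)*4014))) = -(97/7005 + 32282/(252882/55)) = -(97/7005 + 32282*(55/252882)) = -(97/7005 + 887755/126441) = -1*2076996184/295239735 = -2076996184/295239735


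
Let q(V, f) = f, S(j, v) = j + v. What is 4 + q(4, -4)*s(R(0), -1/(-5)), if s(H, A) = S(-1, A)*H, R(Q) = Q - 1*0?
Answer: 4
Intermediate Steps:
R(Q) = Q (R(Q) = Q + 0 = Q)
s(H, A) = H*(-1 + A) (s(H, A) = (-1 + A)*H = H*(-1 + A))
4 + q(4, -4)*s(R(0), -1/(-5)) = 4 - 0*(-1 - 1/(-5)) = 4 - 0*(-1 - 1*(-⅕)) = 4 - 0*(-1 + ⅕) = 4 - 0*(-4)/5 = 4 - 4*0 = 4 + 0 = 4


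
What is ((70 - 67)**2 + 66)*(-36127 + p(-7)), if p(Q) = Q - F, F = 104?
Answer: -2717850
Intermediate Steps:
p(Q) = -104 + Q (p(Q) = Q - 1*104 = Q - 104 = -104 + Q)
((70 - 67)**2 + 66)*(-36127 + p(-7)) = ((70 - 67)**2 + 66)*(-36127 + (-104 - 7)) = (3**2 + 66)*(-36127 - 111) = (9 + 66)*(-36238) = 75*(-36238) = -2717850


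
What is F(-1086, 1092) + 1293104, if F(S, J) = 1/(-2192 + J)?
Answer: 1422414399/1100 ≈ 1.2931e+6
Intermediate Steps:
F(-1086, 1092) + 1293104 = 1/(-2192 + 1092) + 1293104 = 1/(-1100) + 1293104 = -1/1100 + 1293104 = 1422414399/1100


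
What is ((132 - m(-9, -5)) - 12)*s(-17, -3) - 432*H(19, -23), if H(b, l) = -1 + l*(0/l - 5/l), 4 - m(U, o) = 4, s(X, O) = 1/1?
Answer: 2712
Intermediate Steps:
s(X, O) = 1
m(U, o) = 0 (m(U, o) = 4 - 1*4 = 4 - 4 = 0)
H(b, l) = -6 (H(b, l) = -1 + l*(0 - 5/l) = -1 + l*(-5/l) = -1 - 5 = -6)
((132 - m(-9, -5)) - 12)*s(-17, -3) - 432*H(19, -23) = ((132 - 1*0) - 12)*1 - 432*(-6) = ((132 + 0) - 12)*1 + 2592 = (132 - 12)*1 + 2592 = 120*1 + 2592 = 120 + 2592 = 2712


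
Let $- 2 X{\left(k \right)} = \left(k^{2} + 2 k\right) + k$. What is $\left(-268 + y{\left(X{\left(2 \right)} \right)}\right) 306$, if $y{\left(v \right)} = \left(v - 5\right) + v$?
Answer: $-86598$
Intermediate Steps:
$X{\left(k \right)} = - \frac{3 k}{2} - \frac{k^{2}}{2}$ ($X{\left(k \right)} = - \frac{\left(k^{2} + 2 k\right) + k}{2} = - \frac{k^{2} + 3 k}{2} = - \frac{3 k}{2} - \frac{k^{2}}{2}$)
$y{\left(v \right)} = -5 + 2 v$ ($y{\left(v \right)} = \left(-5 + v\right) + v = -5 + 2 v$)
$\left(-268 + y{\left(X{\left(2 \right)} \right)}\right) 306 = \left(-268 + \left(-5 + 2 \left(\left(- \frac{1}{2}\right) 2 \left(3 + 2\right)\right)\right)\right) 306 = \left(-268 + \left(-5 + 2 \left(\left(- \frac{1}{2}\right) 2 \cdot 5\right)\right)\right) 306 = \left(-268 + \left(-5 + 2 \left(-5\right)\right)\right) 306 = \left(-268 - 15\right) 306 = \left(-283\right) 306 = -86598$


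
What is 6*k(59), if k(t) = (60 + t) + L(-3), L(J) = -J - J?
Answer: 750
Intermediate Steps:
L(J) = -2*J
k(t) = 66 + t (k(t) = (60 + t) - 2*(-3) = (60 + t) + 6 = 66 + t)
6*k(59) = 6*(66 + 59) = 6*125 = 750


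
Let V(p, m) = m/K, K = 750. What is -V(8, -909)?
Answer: 303/250 ≈ 1.2120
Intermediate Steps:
V(p, m) = m/750
-V(8, -909) = -(-909)/750 = -1*(-303/250) = 303/250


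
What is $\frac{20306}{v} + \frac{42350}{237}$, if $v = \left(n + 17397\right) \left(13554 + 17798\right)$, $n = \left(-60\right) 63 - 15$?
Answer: $\frac{1003342124829}{5614923736} \approx 178.69$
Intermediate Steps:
$n = -3795$ ($n = -3780 - 15 = -3795$)
$v = 426449904$ ($v = \left(-3795 + 17397\right) \left(13554 + 17798\right) = 13602 \cdot 31352 = 426449904$)
$\frac{20306}{v} + \frac{42350}{237} = \frac{20306}{426449904} + \frac{42350}{237} = 20306 \cdot \frac{1}{426449904} + 42350 \cdot \frac{1}{237} = \frac{10153}{213224952} + \frac{42350}{237} = \frac{1003342124829}{5614923736}$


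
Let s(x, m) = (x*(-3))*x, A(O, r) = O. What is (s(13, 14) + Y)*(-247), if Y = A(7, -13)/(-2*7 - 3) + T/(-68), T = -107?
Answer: 8496059/68 ≈ 1.2494e+5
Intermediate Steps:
s(x, m) = -3*x**2 (s(x, m) = (-3*x)*x = -3*x**2)
Y = 79/68 (Y = 7/(-2*7 - 3) - 107/(-68) = 7/(-14 - 3) - 107*(-1/68) = 7/(-17) + 107/68 = 7*(-1/17) + 107/68 = -7/17 + 107/68 = 79/68 ≈ 1.1618)
(s(13, 14) + Y)*(-247) = (-3*13**2 + 79/68)*(-247) = (-3*169 + 79/68)*(-247) = (-507 + 79/68)*(-247) = -34397/68*(-247) = 8496059/68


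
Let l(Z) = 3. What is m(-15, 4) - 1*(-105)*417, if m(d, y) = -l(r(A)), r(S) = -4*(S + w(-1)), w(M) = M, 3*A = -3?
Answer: 43782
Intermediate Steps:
A = -1 (A = (1/3)*(-3) = -1)
r(S) = 4 - 4*S (r(S) = -4*(S - 1) = -4*(-1 + S) = 4 - 4*S)
m(d, y) = -3 (m(d, y) = -1*3 = -3)
m(-15, 4) - 1*(-105)*417 = -3 - 1*(-105)*417 = -3 + 105*417 = -3 + 43785 = 43782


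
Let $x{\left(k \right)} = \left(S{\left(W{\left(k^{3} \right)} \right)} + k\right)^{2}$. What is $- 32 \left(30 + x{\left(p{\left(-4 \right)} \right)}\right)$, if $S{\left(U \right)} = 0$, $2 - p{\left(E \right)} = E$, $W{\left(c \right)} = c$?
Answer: $-2112$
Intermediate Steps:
$p{\left(E \right)} = 2 - E$
$x{\left(k \right)} = k^{2}$ ($x{\left(k \right)} = \left(0 + k\right)^{2} = k^{2}$)
$- 32 \left(30 + x{\left(p{\left(-4 \right)} \right)}\right) = - 32 \left(30 + \left(2 - -4\right)^{2}\right) = - 32 \left(30 + \left(2 + 4\right)^{2}\right) = - 32 \left(30 + 6^{2}\right) = - 32 \left(30 + 36\right) = \left(-32\right) 66 = -2112$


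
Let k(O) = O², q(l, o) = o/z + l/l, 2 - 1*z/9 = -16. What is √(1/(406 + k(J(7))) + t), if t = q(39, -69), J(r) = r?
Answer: √38654070/8190 ≈ 0.75913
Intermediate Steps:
z = 162 (z = 18 - 9*(-16) = 18 + 144 = 162)
q(l, o) = 1 + o/162 (q(l, o) = o/162 + l/l = o*(1/162) + 1 = o/162 + 1 = 1 + o/162)
t = 31/54 (t = 1 + (1/162)*(-69) = 1 - 23/54 = 31/54 ≈ 0.57407)
√(1/(406 + k(J(7))) + t) = √(1/(406 + 7²) + 31/54) = √(1/(406 + 49) + 31/54) = √(1/455 + 31/54) = √(14159/24570) = √38654070/8190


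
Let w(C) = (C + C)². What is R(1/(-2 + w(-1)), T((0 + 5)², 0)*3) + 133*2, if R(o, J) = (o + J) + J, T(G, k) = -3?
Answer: 497/2 ≈ 248.50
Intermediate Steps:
w(C) = 4*C² (w(C) = (2*C)² = 4*C²)
R(o, J) = o + 2*J (R(o, J) = (J + o) + J = o + 2*J)
R(1/(-2 + w(-1)), T((0 + 5)², 0)*3) + 133*2 = (1/(-2 + 4*(-1)²) + 2*(-3*3)) + 133*2 = (1/(-2 + 4*1) + 2*(-9)) + 266 = (1/(-2 + 4) - 18) + 266 = (1/2 - 18) + 266 = (½ - 18) + 266 = -35/2 + 266 = 497/2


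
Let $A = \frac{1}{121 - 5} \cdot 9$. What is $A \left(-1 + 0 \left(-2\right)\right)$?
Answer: $- \frac{9}{116} \approx -0.077586$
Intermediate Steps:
$A = \frac{9}{116}$ ($A = \frac{1}{116} \cdot 9 = \frac{9}{116} \approx 0.077586$)
$A \left(-1 + 0 \left(-2\right)\right) = \frac{9 \left(-1 + 0 \left(-2\right)\right)}{116} = \frac{9 \left(-1 + 0\right)}{116} = \frac{9}{116} \left(-1\right) = - \frac{9}{116}$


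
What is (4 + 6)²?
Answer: 100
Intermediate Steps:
(4 + 6)² = 10² = 100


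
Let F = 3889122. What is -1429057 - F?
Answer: -5318179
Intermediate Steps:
-1429057 - F = -1429057 - 1*3889122 = -1429057 - 3889122 = -5318179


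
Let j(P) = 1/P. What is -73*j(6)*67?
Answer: -4891/6 ≈ -815.17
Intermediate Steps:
-73*j(6)*67 = -73/6*67 = -4891/6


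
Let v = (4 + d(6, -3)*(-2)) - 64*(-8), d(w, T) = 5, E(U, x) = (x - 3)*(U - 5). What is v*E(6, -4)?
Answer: -3542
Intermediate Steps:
E(U, x) = (-5 + U)*(-3 + x) (E(U, x) = (-3 + x)*(-5 + U) = (-5 + U)*(-3 + x))
v = 506 (v = (4 + 5*(-2)) - 64*(-8) = (4 - 10) + 512 = -6 + 512 = 506)
v*E(6, -4) = 506*(15 - 5*(-4) - 3*6 + 6*(-4)) = 506*(15 + 20 - 18 - 24) = 506*(-7) = -3542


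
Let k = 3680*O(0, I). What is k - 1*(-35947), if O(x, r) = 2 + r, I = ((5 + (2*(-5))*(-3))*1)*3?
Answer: 429707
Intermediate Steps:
I = 105 (I = ((5 - 10*(-3))*1)*3 = ((5 + 30)*1)*3 = (35*1)*3 = 35*3 = 105)
k = 393760 (k = 3680*(2 + 105) = 3680*107 = 393760)
k - 1*(-35947) = 393760 - 1*(-35947) = 393760 + 35947 = 429707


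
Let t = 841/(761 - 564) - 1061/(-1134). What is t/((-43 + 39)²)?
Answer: 1162711/3574368 ≈ 0.32529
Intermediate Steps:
t = 1162711/223398 (t = 841/197 - 1061*(-1/1134) = 841*(1/197) + 1061/1134 = 841/197 + 1061/1134 = 1162711/223398 ≈ 5.2047)
t/((-43 + 39)²) = 1162711/(223398*((-43 + 39)²)) = 1162711/(223398*((-4)²)) = (1162711/223398)/16 = (1162711/223398)*(1/16) = 1162711/3574368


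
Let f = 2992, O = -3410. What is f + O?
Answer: -418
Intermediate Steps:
f + O = 2992 - 3410 = -418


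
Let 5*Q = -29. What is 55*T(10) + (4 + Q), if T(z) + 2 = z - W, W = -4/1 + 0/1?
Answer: 3291/5 ≈ 658.20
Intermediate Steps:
Q = -29/5 (Q = (⅕)*(-29) = -29/5 ≈ -5.8000)
W = -4 (W = -4*1 + 0*1 = -4 + 0 = -4)
T(z) = 2 + z (T(z) = -2 + (z - 1*(-4)) = -2 + (z + 4) = -2 + (4 + z) = 2 + z)
55*T(10) + (4 + Q) = 55*(2 + 10) + (4 - 29/5) = 55*12 - 9/5 = 660 - 9/5 = 3291/5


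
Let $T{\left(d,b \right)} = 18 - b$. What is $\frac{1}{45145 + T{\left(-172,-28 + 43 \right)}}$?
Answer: $\frac{1}{45148} \approx 2.2149 \cdot 10^{-5}$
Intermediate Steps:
$\frac{1}{45145 + T{\left(-172,-28 + 43 \right)}} = \frac{1}{45145 + \left(18 - \left(-28 + 43\right)\right)} = \frac{1}{45145 + \left(18 - 15\right)} = \frac{1}{45145 + 3} = \frac{1}{45148}$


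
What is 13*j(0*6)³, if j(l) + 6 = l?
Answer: -2808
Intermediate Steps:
j(l) = -6 + l
13*j(0*6)³ = 13*(-6 + 0*6)³ = 13*(-6 + 0)³ = 13*(-6)³ = 13*(-216) = -2808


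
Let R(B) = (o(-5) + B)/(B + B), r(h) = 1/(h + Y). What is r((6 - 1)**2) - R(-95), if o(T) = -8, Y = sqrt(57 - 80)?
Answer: (-103*sqrt(23) + 2385*I)/(190*(sqrt(23) - 25*I)) ≈ -0.50352 - 0.007401*I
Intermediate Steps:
Y = I*sqrt(23) (Y = sqrt(-23) = I*sqrt(23) ≈ 4.7958*I)
r(h) = 1/(h + I*sqrt(23))
R(B) = (-8 + B)/(2*B) (R(B) = (-8 + B)/(B + B) = (-8 + B)/((2*B)) = (-8 + B)*(1/(2*B)) = (-8 + B)/(2*B))
r((6 - 1)**2) - R(-95) = 1/((6 - 1)**2 + I*sqrt(23)) - (-8 - 95)/(2*(-95)) = 1/(5**2 + I*sqrt(23)) - (-1)*(-103)/(2*95) = 1/(25 + I*sqrt(23)) - 1*103/190 = 1/(25 + I*sqrt(23)) - 103/190 = -103/190 + 1/(25 + I*sqrt(23))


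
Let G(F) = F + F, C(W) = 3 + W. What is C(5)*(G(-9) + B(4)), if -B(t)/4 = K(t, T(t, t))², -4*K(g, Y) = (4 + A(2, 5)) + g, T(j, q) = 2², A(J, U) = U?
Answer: -482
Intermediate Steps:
T(j, q) = 4
K(g, Y) = -9/4 - g/4 (K(g, Y) = -((4 + 5) + g)/4 = -(9 + g)/4 = -9/4 - g/4)
G(F) = 2*F
B(t) = -4*(-9/4 - t/4)²
C(5)*(G(-9) + B(4)) = (3 + 5)*(2*(-9) - (9 + 4)²/4) = 8*(-18 - ¼*13²) = 8*(-18 - ¼*169) = 8*(-18 - 169/4) = 8*(-241/4) = -482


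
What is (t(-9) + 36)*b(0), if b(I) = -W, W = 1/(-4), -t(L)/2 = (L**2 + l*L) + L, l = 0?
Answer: -27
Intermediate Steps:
t(L) = -2*L - 2*L**2 (t(L) = -2*((L**2 + 0*L) + L) = -2*((L**2 + 0) + L) = -2*(L**2 + L) = -2*(L + L**2) = -2*L - 2*L**2)
W = -1/4 ≈ -0.25000
b(I) = 1/4 (b(I) = -1*(-1/4) = 1/4)
(t(-9) + 36)*b(0) = (-2*(-9)*(1 - 9) + 36)*(1/4) = (-2*(-9)*(-8) + 36)*(1/4) = (-144 + 36)*(1/4) = -108*1/4 = -27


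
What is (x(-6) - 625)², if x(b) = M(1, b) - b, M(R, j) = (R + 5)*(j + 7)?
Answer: 375769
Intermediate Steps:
M(R, j) = (5 + R)*(7 + j)
x(b) = 42 + 5*b (x(b) = (35 + 5*b + 7*1 + 1*b) - b = (35 + 5*b + 7 + b) - b = (42 + 6*b) - b = 42 + 5*b)
(x(-6) - 625)² = ((42 + 5*(-6)) - 625)² = ((42 - 30) - 625)² = (12 - 625)² = (-613)² = 375769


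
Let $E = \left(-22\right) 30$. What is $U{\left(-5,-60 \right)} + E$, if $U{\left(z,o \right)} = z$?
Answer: $-665$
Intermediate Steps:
$E = -660$
$U{\left(-5,-60 \right)} + E = -5 - 660 = -665$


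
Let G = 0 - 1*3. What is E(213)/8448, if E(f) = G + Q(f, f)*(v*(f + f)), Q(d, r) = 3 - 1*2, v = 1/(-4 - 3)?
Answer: -149/19712 ≈ -0.0075588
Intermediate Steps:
G = -3 (G = 0 - 3 = -3)
v = -⅐ (v = 1/(-7) = -⅐ ≈ -0.14286)
Q(d, r) = 1 (Q(d, r) = 3 - 2 = 1)
E(f) = -3 - 2*f/7 (E(f) = -3 + 1*(-(f + f)/7) = -3 + 1*(-2*f/7) = -3 - 2*f/7)
E(213)/8448 = (-3 - 2/7*213)/8448 = (-3 - 426/7)*(1/8448) = -447/7*1/8448 = -149/19712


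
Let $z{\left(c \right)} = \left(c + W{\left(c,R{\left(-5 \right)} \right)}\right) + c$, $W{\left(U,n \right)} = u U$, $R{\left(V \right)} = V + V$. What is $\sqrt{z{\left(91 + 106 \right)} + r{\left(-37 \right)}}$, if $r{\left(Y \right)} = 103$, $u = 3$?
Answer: $8 \sqrt{17} \approx 32.985$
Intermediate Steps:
$R{\left(V \right)} = 2 V$
$W{\left(U,n \right)} = 3 U$
$z{\left(c \right)} = 5 c$ ($z{\left(c \right)} = \left(c + 3 c\right) + c = 4 c + c = 5 c$)
$\sqrt{z{\left(91 + 106 \right)} + r{\left(-37 \right)}} = \sqrt{5 \left(91 + 106\right) + 103} = \sqrt{5 \cdot 197 + 103} = \sqrt{985 + 103} = \sqrt{1088} = 8 \sqrt{17}$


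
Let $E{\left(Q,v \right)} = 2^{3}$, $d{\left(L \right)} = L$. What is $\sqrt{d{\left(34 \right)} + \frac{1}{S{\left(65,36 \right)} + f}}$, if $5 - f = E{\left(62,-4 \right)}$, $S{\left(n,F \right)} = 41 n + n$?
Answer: $\frac{\sqrt{28093857}}{909} \approx 5.831$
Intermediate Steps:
$E{\left(Q,v \right)} = 8$
$S{\left(n,F \right)} = 42 n$
$f = -3$ ($f = 5 - 8 = -3$)
$\sqrt{d{\left(34 \right)} + \frac{1}{S{\left(65,36 \right)} + f}} = \sqrt{34 + \frac{1}{42 \cdot 65 - 3}} = \sqrt{34 + \frac{1}{2730 - 3}} = \sqrt{34 + \frac{1}{2727}} = \sqrt{\frac{92719}{2727}} = \frac{\sqrt{28093857}}{909}$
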